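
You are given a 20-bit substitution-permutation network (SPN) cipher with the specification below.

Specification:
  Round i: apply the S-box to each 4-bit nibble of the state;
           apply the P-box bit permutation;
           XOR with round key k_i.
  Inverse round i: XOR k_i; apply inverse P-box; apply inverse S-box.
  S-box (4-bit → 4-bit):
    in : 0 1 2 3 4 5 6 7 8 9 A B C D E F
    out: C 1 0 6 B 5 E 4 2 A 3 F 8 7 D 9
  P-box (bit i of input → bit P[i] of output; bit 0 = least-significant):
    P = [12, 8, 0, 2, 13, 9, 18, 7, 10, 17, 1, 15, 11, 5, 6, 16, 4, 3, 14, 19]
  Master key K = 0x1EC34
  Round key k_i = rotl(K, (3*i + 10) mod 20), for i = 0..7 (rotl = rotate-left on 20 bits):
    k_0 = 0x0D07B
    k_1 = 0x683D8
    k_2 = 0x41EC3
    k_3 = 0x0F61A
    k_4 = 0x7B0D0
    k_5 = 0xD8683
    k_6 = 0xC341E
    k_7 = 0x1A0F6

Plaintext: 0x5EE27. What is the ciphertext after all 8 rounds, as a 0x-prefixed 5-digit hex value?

s_0 = plaintext = 0x5EE27
s_1 = Round(s_0, k_0) = 0x11C28
s_2 = Round(s_1, k_1) = 0x60AC8
s_3 = Round(s_2, k_2) = 0xF5B0B
s_4 = Round(s_3, k_3) = 0xE6BCD
s_5 = Round(s_4, k_4) = 0xC6523
s_6 = Round(s_5, k_5) = 0x483E0
s_7 = Round(s_6, k_6) = 0x214A1
s_8 = Round(s_7, k_7) = 0x31EF6

0x31EF6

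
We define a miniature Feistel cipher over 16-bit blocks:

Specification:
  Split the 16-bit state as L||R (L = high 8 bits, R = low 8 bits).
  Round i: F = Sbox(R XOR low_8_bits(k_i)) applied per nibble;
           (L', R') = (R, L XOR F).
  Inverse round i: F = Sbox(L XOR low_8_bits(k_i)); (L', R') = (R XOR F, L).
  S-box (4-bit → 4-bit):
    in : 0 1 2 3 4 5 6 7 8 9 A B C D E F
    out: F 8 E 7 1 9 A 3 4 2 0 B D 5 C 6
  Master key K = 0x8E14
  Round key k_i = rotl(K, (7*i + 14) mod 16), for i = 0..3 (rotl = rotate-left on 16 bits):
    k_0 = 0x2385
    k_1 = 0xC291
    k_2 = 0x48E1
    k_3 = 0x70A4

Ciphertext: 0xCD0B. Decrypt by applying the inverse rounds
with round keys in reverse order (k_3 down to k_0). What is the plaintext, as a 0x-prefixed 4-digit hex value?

s_0 = ciphertext = 0xCD0B
s_1 = InvRound(s_0, k_3) = 0xA9CD
s_2 = InvRound(s_1, k_2) = 0xD9A9
s_3 = InvRound(s_2, k_1) = 0xBDD9
s_4 = InvRound(s_3, k_0) = 0xADBD

0xADBD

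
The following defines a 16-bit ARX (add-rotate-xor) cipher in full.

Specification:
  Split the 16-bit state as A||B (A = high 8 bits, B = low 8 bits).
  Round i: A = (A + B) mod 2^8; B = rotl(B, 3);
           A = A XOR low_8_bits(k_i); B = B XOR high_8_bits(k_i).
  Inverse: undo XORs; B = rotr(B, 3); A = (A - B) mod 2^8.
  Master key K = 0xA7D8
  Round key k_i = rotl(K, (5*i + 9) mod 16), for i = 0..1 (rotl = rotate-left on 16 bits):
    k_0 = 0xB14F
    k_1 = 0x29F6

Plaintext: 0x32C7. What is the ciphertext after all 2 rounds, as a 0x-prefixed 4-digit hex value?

0xB355

s_0 = plaintext = 0x32C7
s_1 = Round(s_0, k_0) = 0xB68F
s_2 = Round(s_1, k_1) = 0xB355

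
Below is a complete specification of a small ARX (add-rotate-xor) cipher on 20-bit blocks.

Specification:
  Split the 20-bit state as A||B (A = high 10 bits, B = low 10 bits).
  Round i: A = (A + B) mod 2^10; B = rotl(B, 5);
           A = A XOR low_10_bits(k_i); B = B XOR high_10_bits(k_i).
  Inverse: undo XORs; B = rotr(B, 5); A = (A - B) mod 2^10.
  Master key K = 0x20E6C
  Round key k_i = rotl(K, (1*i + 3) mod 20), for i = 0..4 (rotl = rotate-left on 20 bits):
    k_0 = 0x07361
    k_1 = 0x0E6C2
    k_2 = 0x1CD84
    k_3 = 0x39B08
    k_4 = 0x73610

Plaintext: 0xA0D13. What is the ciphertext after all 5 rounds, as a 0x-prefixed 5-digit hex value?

s_0 = plaintext = 0xA0D13
s_1 = Round(s_0, k_0) = 0x3DE74
s_2 = Round(s_1, k_1) = 0x6A6AA
s_3 = Round(s_2, k_2) = 0x75D26
s_4 = Round(s_3, k_3) = 0x7D42F
s_5 = Round(s_4, k_4) = 0x0D02C

0x0D02C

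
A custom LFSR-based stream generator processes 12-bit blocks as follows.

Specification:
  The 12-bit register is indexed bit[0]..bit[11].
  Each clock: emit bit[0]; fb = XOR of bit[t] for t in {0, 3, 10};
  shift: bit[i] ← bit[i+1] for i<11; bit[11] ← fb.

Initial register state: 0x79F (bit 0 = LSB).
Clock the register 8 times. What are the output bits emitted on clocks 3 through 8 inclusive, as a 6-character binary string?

reg_0 = 0x79F
clock 1: out=1, reg = 0xBCF
clock 2: out=1, reg = 0x5E7
clock 3: out=1, reg = 0x2F3
clock 4: out=1, reg = 0x979
clock 5: out=1, reg = 0x4BC
clock 6: out=0, reg = 0x25E
clock 7: out=0, reg = 0x92F
clock 8: out=1, reg = 0x497

111001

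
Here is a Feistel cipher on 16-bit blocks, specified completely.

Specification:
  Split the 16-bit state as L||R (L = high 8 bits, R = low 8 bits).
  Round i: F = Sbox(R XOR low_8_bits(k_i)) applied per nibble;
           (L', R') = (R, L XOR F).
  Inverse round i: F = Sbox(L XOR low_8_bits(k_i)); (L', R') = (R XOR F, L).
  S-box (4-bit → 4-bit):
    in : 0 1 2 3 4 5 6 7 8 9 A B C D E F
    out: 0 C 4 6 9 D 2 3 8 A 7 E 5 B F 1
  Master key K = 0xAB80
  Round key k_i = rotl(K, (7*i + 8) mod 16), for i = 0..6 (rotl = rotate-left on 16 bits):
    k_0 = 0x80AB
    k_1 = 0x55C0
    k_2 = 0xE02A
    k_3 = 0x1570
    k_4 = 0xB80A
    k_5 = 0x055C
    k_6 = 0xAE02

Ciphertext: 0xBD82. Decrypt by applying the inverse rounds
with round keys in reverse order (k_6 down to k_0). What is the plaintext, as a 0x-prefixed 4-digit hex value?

s_0 = ciphertext = 0xBD82
s_1 = InvRound(s_0, k_6) = 0x63BD
s_2 = InvRound(s_1, k_5) = 0xDC63
s_3 = InvRound(s_2, k_4) = 0xD1DC
s_4 = InvRound(s_3, k_3) = 0xA0D1
s_5 = InvRound(s_4, k_2) = 0x56A0
s_6 = InvRound(s_5, k_1) = 0x0256
s_7 = InvRound(s_6, k_0) = 0x2C02

0x2C02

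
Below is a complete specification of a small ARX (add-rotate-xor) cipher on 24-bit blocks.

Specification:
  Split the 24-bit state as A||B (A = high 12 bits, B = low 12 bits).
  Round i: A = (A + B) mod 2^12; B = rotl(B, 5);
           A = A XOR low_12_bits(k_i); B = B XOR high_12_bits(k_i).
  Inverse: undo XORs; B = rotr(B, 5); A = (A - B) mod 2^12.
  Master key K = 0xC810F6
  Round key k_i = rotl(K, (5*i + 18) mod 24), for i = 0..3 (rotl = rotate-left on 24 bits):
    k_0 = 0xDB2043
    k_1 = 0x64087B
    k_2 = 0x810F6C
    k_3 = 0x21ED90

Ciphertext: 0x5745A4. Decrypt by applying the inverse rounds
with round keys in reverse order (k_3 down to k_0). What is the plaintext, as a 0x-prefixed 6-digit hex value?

0x6C8AC9

s_0 = ciphertext = 0x5745A4
s_1 = InvRound(s_0, k_3) = 0xBA7D3D
s_2 = InvRound(s_1, k_2) = 0xE226A9
s_3 = InvRound(s_2, k_1) = 0x1D2487
s_4 = InvRound(s_3, k_0) = 0x6C8AC9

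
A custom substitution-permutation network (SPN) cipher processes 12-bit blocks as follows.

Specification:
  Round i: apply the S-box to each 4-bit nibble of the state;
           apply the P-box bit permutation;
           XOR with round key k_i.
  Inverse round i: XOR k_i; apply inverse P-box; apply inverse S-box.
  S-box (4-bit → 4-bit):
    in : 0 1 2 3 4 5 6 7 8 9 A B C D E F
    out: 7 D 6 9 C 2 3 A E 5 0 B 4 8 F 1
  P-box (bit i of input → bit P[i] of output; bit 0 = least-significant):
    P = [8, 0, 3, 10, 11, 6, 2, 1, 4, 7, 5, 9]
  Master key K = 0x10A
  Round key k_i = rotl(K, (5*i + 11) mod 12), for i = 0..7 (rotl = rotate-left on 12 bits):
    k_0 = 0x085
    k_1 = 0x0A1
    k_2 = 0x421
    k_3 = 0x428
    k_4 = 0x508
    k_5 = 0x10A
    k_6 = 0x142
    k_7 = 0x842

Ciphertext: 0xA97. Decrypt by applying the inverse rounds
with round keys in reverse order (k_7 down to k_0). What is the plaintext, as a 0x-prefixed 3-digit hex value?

s_0 = ciphertext = 0xA97
s_1 = InvRound(s_0, k_7) = 0xB25
s_2 = InvRound(s_1, k_6) = 0x4E5
s_3 = InvRound(s_2, k_5) = 0x28E
s_4 = InvRound(s_3, k_4) = 0x743
s_5 = InvRound(s_4, k_3) = 0x470
s_6 = InvRound(s_5, k_2) = 0xF55
s_7 = InvRound(s_6, k_1) = 0xE03
s_8 = InvRound(s_7, k_0) = 0x71D

0x71D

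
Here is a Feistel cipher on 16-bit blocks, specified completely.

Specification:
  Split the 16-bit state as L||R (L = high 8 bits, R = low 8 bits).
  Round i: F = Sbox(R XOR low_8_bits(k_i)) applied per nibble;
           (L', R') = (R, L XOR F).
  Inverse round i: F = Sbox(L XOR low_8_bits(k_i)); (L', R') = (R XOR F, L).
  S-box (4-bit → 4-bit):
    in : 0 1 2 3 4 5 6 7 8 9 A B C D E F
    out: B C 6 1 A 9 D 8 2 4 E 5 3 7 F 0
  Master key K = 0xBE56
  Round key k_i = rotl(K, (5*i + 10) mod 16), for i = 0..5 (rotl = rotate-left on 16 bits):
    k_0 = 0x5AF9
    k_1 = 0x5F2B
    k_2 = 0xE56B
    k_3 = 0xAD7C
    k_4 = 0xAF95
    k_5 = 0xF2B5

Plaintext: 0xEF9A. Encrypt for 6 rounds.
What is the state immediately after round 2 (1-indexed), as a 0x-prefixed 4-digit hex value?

s_0 = plaintext = 0xEF9A
s_1 = Round(s_0, k_0) = 0x9A3E
s_2 = Round(s_1, k_1) = 0x3E53
s_3 = Round(s_2, k_2) = 0x532C
s_4 = Round(s_3, k_3) = 0x2CC8
s_5 = Round(s_4, k_4) = 0xC8BB
s_6 = Round(s_5, k_5) = 0xBB77

0x3E53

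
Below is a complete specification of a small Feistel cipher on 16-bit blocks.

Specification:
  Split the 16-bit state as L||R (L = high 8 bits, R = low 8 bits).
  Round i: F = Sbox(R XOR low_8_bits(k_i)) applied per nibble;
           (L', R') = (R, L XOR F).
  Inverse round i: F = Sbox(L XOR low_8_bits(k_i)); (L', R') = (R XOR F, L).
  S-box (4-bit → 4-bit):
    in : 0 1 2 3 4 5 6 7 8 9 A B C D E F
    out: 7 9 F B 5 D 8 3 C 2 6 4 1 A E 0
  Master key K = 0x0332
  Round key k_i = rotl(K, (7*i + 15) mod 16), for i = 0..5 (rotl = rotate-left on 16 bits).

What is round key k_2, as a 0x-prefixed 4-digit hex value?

K = 0x0332
k_0 = rotl(K, (7*0+15) mod 16) = rotl(K, 15) = 0x0199
k_1 = rotl(K, (7*1+15) mod 16) = rotl(K, 6) = 0xCC80
k_2 = rotl(K, (7*2+15) mod 16) = rotl(K, 13) = 0x4066

0x4066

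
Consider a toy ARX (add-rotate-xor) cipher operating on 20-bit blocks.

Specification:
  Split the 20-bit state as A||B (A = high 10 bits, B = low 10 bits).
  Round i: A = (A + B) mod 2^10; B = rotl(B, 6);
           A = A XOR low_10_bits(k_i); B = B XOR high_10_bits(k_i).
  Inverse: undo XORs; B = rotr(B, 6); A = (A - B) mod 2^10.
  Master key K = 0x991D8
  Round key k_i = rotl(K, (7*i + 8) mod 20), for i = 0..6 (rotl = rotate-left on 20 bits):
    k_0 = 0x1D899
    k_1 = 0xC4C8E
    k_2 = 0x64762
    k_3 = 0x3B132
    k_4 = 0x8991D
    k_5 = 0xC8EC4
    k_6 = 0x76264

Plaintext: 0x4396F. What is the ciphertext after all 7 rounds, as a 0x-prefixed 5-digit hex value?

s_0 = plaintext = 0x4396F
s_1 = Round(s_0, k_0) = 0xB93A0
s_2 = Round(s_1, k_1) = 0x82B29
s_3 = Round(s_2, k_2) = 0x947E3
s_4 = Round(s_3, k_3) = 0xC1812
s_5 = Round(s_4, k_4) = 0x816A7
s_6 = Round(s_5, k_5) = 0x9A2C9
s_7 = Round(s_6, k_6) = 0xD57B4

0xD57B4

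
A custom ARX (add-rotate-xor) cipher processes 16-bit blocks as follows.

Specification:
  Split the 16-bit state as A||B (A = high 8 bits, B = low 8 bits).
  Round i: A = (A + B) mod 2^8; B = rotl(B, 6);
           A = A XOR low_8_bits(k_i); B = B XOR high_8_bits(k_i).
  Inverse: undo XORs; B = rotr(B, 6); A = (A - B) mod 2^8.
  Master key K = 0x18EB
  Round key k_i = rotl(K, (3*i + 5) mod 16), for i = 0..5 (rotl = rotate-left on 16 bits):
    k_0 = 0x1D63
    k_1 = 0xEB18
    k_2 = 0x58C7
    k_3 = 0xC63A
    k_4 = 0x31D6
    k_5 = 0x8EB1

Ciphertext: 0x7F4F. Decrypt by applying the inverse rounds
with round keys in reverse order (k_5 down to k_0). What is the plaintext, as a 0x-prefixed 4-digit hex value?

s_0 = ciphertext = 0x7F4F
s_1 = InvRound(s_0, k_5) = 0xC707
s_2 = InvRound(s_1, k_4) = 0x39D8
s_3 = InvRound(s_2, k_3) = 0x8B78
s_4 = InvRound(s_3, k_2) = 0xCC80
s_5 = InvRound(s_4, k_1) = 0x27AD
s_6 = InvRound(s_5, k_0) = 0x82C2

0x82C2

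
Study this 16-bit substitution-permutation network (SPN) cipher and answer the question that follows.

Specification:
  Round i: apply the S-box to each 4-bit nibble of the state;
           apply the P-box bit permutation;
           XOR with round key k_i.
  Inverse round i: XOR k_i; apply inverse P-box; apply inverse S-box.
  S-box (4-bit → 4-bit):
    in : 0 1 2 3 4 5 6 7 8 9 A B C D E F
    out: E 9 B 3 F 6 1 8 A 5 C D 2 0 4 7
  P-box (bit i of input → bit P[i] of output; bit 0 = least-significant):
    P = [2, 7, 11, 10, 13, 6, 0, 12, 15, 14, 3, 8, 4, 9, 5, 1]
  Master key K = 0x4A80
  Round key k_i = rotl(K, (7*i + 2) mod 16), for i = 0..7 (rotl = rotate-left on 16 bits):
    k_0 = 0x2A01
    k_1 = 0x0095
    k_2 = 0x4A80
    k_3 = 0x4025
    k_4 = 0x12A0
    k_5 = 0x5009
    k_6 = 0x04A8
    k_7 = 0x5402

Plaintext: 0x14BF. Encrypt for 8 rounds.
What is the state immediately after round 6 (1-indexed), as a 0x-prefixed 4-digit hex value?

0x5D3E

s_0 = plaintext = 0x14BF
s_1 = Round(s_0, k_0) = 0xD39E
s_2 = Round(s_1, k_1) = 0xE894
s_3 = Round(s_2, k_2) = 0x2725
s_4 = Round(s_3, k_3) = 0x7BF7
s_5 = Round(s_4, k_4) = 0xB7EB
s_6 = Round(s_5, k_5) = 0x5D3E
s_7 = Round(s_6, k_6) = 0x2EC8
s_8 = Round(s_7, k_7) = 0x52D8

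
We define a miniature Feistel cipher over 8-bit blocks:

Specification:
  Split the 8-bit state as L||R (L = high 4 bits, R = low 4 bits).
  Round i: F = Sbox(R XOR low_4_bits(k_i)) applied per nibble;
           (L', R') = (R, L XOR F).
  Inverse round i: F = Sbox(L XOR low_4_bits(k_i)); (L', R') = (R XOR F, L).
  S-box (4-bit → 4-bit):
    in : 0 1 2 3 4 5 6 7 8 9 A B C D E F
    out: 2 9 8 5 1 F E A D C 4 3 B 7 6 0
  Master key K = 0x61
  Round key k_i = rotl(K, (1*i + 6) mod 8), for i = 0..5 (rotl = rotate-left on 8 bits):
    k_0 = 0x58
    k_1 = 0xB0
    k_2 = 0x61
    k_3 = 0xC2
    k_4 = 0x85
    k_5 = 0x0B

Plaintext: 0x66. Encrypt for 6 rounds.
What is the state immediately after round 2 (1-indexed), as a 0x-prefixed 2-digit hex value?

s_0 = plaintext = 0x66
s_1 = Round(s_0, k_0) = 0x60
s_2 = Round(s_1, k_1) = 0x04
s_3 = Round(s_2, k_2) = 0x4F
s_4 = Round(s_3, k_3) = 0xF3
s_5 = Round(s_4, k_4) = 0x31
s_6 = Round(s_5, k_5) = 0x17

0x04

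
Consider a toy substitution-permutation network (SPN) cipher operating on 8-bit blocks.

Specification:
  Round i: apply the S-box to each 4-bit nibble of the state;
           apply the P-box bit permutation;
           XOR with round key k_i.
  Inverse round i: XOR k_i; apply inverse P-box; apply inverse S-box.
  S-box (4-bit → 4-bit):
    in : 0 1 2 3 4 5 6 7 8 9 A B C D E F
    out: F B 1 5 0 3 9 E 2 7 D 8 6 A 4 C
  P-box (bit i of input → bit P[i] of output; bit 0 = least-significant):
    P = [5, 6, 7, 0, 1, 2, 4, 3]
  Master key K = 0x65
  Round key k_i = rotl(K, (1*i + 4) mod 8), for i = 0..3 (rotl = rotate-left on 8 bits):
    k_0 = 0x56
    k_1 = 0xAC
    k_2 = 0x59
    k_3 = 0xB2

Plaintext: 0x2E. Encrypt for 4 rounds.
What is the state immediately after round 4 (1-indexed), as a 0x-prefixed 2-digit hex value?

s_0 = plaintext = 0x2E
s_1 = Round(s_0, k_0) = 0xD4
s_2 = Round(s_1, k_1) = 0xA0
s_3 = Round(s_2, k_2) = 0xA2
s_4 = Round(s_3, k_3) = 0x88

0x88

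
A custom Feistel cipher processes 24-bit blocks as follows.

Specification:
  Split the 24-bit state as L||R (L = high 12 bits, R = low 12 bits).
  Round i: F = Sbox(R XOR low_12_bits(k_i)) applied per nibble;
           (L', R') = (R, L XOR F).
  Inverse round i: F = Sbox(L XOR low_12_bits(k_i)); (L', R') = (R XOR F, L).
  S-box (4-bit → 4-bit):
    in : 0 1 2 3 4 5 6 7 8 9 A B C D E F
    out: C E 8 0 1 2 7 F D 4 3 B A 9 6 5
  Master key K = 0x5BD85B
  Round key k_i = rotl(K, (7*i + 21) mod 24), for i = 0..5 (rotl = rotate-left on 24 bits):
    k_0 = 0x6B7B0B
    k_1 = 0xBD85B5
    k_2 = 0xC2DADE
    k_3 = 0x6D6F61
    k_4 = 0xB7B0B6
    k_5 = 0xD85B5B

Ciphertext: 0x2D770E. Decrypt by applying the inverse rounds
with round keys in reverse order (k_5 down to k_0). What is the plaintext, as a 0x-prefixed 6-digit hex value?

s_0 = ciphertext = 0x2D770E
s_1 = InvRound(s_0, k_5) = 0x3D42D7
s_2 = InvRound(s_1, k_4) = 0x2AF3D4
s_3 = InvRound(s_2, k_3) = 0xA722AF
s_4 = InvRound(s_3, k_2) = 0xE95A72
s_5 = InvRound(s_4, k_1) = 0x1FEE95
s_6 = InvRound(s_5, k_0) = 0xDC71FE

0xDC71FE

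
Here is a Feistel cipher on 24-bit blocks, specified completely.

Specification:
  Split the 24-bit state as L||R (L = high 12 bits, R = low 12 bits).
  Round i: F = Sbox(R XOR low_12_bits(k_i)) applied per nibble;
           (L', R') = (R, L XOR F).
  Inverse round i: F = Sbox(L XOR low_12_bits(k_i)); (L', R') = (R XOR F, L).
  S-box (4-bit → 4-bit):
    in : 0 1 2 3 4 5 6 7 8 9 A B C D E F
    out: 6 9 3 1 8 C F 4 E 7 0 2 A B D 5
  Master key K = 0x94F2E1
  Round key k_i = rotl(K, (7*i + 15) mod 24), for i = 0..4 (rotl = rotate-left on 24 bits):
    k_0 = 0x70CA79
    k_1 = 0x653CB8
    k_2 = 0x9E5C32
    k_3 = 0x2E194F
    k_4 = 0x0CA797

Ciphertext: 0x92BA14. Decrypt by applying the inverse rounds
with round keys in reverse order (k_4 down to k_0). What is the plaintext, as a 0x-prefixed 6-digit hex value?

s_0 = ciphertext = 0x92BA14
s_1 = InvRound(s_0, k_4) = 0x73E92B
s_2 = InvRound(s_1, k_3) = 0x46273E
s_3 = InvRound(s_2, k_2) = 0x9F8462
s_4 = InvRound(s_3, k_1) = 0x8E49F8
s_5 = InvRound(s_4, k_0) = 0xA838E4

0xA838E4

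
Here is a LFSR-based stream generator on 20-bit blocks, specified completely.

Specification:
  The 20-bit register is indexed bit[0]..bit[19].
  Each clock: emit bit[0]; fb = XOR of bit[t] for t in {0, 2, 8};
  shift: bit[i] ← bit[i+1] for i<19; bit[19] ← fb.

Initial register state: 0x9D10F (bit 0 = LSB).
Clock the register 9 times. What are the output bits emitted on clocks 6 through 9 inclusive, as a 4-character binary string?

reg_0 = 0x9D10F
clock 1: out=1, reg = 0xCE887
clock 2: out=1, reg = 0x67443
clock 3: out=1, reg = 0xB3A21
clock 4: out=1, reg = 0xD9D10
clock 5: out=0, reg = 0xECE88
clock 6: out=0, reg = 0x76744
clock 7: out=0, reg = 0x3B3A2
clock 8: out=0, reg = 0x9D9D1
clock 9: out=1, reg = 0x4ECE8

0001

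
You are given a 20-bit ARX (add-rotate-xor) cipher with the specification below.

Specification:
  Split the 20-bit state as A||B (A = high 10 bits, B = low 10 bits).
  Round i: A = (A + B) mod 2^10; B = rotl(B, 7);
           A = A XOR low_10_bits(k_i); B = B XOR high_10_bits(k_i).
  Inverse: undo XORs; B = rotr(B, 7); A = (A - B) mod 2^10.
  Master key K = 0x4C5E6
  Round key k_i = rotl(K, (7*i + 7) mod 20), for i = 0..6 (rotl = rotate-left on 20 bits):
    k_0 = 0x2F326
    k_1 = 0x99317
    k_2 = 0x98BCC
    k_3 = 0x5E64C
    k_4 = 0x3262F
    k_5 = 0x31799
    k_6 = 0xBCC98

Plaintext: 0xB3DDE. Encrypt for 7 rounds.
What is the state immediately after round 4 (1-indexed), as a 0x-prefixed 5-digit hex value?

0x3A573

s_0 = plaintext = 0xB3DDE
s_1 = Round(s_0, k_0) = 0xE2F87
s_2 = Round(s_1, k_1) = 0x01594
s_3 = Round(s_2, k_2) = 0x95450
s_4 = Round(s_3, k_3) = 0x3A573
s_5 = Round(s_4, k_4) = 0x1CD67
s_6 = Round(s_5, k_5) = 0x90F69
s_7 = Round(s_6, k_6) = 0x4D21E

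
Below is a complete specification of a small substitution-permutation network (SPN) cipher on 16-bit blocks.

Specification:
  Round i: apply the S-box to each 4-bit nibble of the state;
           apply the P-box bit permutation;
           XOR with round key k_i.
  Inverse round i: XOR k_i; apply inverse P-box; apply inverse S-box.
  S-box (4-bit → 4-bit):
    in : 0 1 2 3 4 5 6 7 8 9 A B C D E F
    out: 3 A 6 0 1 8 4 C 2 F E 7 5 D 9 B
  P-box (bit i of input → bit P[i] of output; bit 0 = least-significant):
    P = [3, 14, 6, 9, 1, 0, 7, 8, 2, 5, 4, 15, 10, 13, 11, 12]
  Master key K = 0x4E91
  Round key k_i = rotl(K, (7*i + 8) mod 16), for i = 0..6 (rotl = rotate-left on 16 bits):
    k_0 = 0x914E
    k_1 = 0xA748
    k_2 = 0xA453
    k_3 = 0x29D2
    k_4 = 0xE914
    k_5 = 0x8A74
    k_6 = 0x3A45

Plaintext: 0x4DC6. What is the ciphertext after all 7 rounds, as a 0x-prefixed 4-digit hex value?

s_0 = plaintext = 0x4DC6
s_1 = Round(s_0, k_0) = 0x1598
s_2 = Round(s_1, k_1) = 0x56CB
s_3 = Round(s_2, k_2) = 0xF489
s_4 = Round(s_3, k_3) = 0x5F9F
s_5 = Round(s_4, k_4) = 0x3ABB
s_6 = Round(s_5, k_5) = 0x4A8F
s_7 = Round(s_6, k_6) = 0xFC7C

0xFC7C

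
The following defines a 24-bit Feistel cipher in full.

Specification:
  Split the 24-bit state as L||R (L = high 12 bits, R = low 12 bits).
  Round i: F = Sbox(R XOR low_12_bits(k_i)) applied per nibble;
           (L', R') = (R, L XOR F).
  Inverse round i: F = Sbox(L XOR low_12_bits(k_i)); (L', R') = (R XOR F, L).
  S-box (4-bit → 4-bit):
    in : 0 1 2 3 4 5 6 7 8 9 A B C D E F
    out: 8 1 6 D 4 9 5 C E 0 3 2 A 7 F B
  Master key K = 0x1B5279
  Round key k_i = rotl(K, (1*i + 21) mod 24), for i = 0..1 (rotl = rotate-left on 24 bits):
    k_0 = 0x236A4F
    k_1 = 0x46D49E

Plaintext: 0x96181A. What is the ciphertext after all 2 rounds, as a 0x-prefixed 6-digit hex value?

0xFF8A4F

s_0 = plaintext = 0x96181A
s_1 = Round(s_0, k_0) = 0x81AFF8
s_2 = Round(s_1, k_1) = 0xFF8A4F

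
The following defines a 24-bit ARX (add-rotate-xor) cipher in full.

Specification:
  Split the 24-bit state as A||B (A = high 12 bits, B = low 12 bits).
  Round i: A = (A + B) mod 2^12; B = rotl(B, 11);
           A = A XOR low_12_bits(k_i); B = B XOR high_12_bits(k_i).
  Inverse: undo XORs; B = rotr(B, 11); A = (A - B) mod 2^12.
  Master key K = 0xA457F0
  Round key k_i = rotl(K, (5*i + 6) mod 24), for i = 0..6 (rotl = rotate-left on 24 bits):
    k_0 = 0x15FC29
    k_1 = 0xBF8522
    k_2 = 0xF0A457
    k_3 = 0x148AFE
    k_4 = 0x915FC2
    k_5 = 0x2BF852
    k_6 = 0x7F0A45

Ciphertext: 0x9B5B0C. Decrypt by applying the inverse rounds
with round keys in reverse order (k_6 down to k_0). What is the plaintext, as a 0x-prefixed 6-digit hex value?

0xCD2295

s_0 = ciphertext = 0x9B5B0C
s_1 = InvRound(s_0, k_6) = 0x9F79F9
s_2 = InvRound(s_1, k_5) = 0xB1868D
s_3 = InvRound(s_2, k_4) = 0x5A9F31
s_4 = InvRound(s_3, k_3) = 0x264CF3
s_5 = InvRound(s_4, k_2) = 0xE417F2
s_6 = InvRound(s_5, k_1) = 0x34E815
s_7 = InvRound(s_6, k_0) = 0xCD2295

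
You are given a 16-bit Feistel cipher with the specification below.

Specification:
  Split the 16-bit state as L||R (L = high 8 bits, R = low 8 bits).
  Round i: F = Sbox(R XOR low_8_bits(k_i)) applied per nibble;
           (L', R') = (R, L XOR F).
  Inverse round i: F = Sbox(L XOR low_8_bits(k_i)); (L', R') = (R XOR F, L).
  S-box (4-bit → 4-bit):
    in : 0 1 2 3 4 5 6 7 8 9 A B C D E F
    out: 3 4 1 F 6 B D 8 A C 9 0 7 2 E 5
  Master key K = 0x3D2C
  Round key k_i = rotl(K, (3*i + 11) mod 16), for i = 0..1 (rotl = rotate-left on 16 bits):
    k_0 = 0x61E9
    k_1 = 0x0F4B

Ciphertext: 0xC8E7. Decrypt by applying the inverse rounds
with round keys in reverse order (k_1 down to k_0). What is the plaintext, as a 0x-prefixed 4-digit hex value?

0x5C48

s_0 = ciphertext = 0xC8E7
s_1 = InvRound(s_0, k_1) = 0x48C8
s_2 = InvRound(s_1, k_0) = 0x5C48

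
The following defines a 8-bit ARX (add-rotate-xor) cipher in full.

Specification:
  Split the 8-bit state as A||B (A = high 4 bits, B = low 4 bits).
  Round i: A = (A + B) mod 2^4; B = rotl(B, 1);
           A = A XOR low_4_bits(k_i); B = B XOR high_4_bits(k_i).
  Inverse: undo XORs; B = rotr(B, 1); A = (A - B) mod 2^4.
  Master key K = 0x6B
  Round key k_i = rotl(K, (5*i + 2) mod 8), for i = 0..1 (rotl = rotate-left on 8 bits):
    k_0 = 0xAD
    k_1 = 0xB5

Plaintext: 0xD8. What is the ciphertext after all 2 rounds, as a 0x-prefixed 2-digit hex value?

0x6C

s_0 = plaintext = 0xD8
s_1 = Round(s_0, k_0) = 0x8B
s_2 = Round(s_1, k_1) = 0x6C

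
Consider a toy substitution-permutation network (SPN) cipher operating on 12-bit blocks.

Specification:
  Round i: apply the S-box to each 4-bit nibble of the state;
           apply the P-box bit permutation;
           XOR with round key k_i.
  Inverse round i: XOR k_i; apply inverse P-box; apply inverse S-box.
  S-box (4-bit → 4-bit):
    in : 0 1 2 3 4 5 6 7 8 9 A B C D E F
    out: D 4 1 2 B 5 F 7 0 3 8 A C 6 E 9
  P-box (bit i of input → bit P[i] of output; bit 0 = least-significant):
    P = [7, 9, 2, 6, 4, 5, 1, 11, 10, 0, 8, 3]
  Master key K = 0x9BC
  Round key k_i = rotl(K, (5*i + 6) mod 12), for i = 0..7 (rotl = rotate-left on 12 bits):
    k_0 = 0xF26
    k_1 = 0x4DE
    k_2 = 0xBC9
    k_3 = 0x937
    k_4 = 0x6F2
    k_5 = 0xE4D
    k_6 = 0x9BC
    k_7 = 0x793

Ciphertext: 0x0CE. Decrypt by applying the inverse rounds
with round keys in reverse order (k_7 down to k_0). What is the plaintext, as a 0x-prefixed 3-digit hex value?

s_0 = ciphertext = 0x0CE
s_1 = InvRound(s_0, k_7) = 0x62E
s_2 = InvRound(s_1, k_6) = 0x509
s_3 = InvRound(s_2, k_5) = 0x1AE
s_4 = InvRound(s_3, k_4) = 0x02E
s_5 = InvRound(s_4, k_3) = 0xEF8
s_6 = InvRound(s_5, k_2) = 0x798
s_7 = InvRound(s_6, k_1) = 0x11E
s_8 = InvRound(s_7, k_0) = 0xF43

0xF43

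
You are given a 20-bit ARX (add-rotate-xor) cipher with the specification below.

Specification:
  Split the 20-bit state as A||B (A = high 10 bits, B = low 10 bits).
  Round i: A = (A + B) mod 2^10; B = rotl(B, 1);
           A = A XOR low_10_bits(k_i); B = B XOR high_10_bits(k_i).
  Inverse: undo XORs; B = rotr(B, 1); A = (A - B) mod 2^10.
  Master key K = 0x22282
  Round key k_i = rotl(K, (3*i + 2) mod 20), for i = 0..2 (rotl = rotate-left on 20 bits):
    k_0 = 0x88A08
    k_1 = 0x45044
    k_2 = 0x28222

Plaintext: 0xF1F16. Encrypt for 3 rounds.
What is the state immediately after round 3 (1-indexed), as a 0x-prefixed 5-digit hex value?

0xE22B4

s_0 = plaintext = 0xF1F16
s_1 = Round(s_0, k_0) = 0x3540F
s_2 = Round(s_1, k_1) = 0x2810A
s_3 = Round(s_2, k_2) = 0xE22B4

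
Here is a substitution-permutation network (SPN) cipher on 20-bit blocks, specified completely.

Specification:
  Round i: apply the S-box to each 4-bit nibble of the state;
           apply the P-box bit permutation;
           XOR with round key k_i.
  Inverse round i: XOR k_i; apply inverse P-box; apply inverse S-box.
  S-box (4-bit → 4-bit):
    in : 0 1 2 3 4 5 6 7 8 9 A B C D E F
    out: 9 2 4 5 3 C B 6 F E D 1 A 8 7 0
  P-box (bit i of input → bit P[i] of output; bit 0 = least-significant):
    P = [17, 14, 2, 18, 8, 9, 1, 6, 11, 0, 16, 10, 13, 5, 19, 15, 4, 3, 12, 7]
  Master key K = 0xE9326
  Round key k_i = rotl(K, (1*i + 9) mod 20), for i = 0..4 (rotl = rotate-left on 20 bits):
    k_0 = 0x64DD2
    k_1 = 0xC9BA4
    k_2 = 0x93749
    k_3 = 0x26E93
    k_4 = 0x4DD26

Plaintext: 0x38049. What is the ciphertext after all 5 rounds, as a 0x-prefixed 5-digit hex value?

0x8F0C6

s_0 = plaintext = 0x38049
s_1 = Round(s_0, k_0) = 0xAB2E6
s_2 = Round(s_1, k_1) = 0xBE836
s_3 = Round(s_2, k_2) = 0x65A7A
s_4 = Round(s_3, k_3) = 0xDE00D
s_5 = Round(s_4, k_4) = 0x8F0C6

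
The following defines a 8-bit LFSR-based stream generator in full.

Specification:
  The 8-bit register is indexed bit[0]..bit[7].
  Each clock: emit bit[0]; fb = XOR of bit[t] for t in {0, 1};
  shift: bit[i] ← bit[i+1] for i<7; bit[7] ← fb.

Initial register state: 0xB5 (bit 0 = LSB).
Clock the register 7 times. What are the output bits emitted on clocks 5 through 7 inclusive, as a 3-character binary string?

110

reg_0 = 0xB5
clock 1: out=1, reg = 0xDA
clock 2: out=0, reg = 0xED
clock 3: out=1, reg = 0xF6
clock 4: out=0, reg = 0xFB
clock 5: out=1, reg = 0x7D
clock 6: out=1, reg = 0xBE
clock 7: out=0, reg = 0xDF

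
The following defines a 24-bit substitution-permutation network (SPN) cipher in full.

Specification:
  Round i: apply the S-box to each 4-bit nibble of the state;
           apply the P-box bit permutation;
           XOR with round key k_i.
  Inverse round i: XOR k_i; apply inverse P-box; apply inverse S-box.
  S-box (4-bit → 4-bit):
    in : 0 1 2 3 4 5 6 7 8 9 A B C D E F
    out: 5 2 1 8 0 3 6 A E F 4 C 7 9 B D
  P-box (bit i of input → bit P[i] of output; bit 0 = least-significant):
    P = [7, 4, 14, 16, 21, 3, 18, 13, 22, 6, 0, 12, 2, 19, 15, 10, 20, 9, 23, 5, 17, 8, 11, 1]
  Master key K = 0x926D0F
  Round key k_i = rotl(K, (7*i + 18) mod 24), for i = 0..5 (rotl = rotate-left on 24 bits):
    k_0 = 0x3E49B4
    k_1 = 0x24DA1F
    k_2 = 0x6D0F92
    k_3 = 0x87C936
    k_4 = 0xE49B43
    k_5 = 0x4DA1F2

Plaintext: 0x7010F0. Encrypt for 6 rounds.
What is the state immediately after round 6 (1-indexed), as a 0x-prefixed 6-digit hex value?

s_0 = plaintext = 0x7010F0
s_1 = Round(s_0, k_0) = 0xC22837
s_2 = Round(s_1, k_1) = 0x37E34A
s_3 = Round(s_2, k_2) = 0x6559B4
s_4 = Round(s_3, k_3) = 0xDBF273
s_5 = Round(s_4, k_4) = 0x273F6D
s_6 = Round(s_5, k_5) = 0x0AB75B

0x0AB75B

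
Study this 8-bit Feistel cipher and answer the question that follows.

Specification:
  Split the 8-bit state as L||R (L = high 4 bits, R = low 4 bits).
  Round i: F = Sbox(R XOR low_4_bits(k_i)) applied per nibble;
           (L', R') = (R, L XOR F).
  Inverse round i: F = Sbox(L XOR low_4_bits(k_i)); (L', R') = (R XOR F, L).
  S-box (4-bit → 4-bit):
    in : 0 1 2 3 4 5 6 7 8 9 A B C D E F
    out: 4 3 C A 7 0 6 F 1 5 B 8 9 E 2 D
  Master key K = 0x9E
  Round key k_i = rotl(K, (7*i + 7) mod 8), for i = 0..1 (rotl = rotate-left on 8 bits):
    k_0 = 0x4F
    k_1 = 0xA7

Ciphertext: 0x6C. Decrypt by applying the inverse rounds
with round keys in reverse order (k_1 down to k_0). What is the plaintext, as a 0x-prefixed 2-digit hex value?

s_0 = ciphertext = 0x6C
s_1 = InvRound(s_0, k_1) = 0xF6
s_2 = InvRound(s_1, k_0) = 0x2F

0x2F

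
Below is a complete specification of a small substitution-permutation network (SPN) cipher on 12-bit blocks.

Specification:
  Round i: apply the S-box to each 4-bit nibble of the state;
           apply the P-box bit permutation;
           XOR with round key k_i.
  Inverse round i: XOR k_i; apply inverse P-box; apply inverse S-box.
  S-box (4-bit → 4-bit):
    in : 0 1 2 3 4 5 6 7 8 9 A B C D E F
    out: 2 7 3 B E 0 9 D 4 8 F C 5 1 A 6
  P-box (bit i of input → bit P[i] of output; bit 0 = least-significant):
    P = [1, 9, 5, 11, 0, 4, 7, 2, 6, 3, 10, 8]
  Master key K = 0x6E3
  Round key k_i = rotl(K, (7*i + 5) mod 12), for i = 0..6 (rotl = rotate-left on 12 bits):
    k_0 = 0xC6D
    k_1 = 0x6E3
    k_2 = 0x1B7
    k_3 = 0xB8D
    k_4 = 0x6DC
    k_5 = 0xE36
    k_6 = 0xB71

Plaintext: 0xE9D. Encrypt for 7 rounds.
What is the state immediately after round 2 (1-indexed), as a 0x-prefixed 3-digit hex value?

0xCA4

s_0 = plaintext = 0xE9D
s_1 = Round(s_0, k_0) = 0xD63
s_2 = Round(s_1, k_1) = 0xCA4
s_3 = Round(s_2, k_2) = 0xF42
s_4 = Round(s_3, k_3) = 0xD13
s_5 = Round(s_4, k_4) = 0xC0F
s_6 = Round(s_5, k_5) = 0x846
s_7 = Round(s_6, k_6) = 0x7E7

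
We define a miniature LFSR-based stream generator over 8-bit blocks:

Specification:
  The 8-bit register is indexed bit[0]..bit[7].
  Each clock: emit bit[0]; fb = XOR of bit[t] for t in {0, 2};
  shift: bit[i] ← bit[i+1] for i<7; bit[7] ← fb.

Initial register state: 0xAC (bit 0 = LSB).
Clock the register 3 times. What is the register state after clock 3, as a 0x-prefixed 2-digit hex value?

reg_0 = 0xAC
clock 1: out=0, reg = 0xD6
clock 2: out=0, reg = 0xEB
clock 3: out=1, reg = 0xF5

0xF5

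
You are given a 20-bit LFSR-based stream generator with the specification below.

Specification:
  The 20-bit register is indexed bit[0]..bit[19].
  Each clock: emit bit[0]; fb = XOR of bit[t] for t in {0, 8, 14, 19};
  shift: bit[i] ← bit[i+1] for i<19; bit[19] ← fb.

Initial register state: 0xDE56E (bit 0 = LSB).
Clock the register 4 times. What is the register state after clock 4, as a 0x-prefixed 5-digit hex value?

0xBDE56

reg_0 = 0xDE56E
clock 1: out=0, reg = 0xEF2B7
clock 2: out=1, reg = 0xF795B
clock 3: out=1, reg = 0x7BCAD
clock 4: out=1, reg = 0xBDE56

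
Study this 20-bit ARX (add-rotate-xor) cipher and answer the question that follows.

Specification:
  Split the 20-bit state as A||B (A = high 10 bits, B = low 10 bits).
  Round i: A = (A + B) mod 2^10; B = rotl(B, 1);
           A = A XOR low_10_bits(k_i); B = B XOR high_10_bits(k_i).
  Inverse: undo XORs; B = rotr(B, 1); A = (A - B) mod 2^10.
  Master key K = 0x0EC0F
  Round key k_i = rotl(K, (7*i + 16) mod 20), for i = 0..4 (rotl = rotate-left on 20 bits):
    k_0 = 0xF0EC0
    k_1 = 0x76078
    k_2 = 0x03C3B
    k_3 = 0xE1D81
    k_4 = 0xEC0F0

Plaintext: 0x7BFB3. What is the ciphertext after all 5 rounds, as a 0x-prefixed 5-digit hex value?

0x53802

s_0 = plaintext = 0x7BFB3
s_1 = Round(s_0, k_0) = 0xD88A4
s_2 = Round(s_1, k_1) = 0x1F890
s_3 = Round(s_2, k_2) = 0x4D52F
s_4 = Round(s_3, k_3) = 0xF95D9
s_5 = Round(s_4, k_4) = 0x53802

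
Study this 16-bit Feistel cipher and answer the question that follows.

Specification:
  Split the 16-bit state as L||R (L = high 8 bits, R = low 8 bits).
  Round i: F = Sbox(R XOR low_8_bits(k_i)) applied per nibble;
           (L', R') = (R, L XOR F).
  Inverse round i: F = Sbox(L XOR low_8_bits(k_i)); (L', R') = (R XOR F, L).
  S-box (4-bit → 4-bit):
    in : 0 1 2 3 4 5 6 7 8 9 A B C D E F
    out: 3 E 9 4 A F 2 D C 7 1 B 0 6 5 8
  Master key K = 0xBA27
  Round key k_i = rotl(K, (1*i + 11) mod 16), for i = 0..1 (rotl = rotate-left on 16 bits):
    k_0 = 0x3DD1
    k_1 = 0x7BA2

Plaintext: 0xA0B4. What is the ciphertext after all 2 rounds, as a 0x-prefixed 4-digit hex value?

0x8F22

s_0 = plaintext = 0xA0B4
s_1 = Round(s_0, k_0) = 0xB48F
s_2 = Round(s_1, k_1) = 0x8F22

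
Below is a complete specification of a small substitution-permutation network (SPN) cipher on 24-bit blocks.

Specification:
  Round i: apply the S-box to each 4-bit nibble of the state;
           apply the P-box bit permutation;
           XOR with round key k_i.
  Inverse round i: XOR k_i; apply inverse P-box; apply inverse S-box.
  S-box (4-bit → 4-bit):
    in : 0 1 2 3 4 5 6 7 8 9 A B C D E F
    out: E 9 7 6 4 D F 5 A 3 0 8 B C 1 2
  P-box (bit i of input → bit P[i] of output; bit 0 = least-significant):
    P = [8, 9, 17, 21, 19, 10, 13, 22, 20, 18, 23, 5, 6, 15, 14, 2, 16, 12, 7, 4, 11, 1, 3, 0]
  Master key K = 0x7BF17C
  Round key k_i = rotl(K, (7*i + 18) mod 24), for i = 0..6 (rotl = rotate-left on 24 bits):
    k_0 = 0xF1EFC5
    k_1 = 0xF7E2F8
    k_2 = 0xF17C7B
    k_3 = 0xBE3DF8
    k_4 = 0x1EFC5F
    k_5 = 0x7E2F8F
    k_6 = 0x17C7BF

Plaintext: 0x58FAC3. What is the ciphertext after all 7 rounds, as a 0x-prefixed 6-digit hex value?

0xFF8A71

s_0 = plaintext = 0x58FAC3
s_1 = Round(s_0, k_0) = 0xBB71DC
s_2 = Round(s_1, k_1) = 0x878189
s_3 = Round(s_2, k_2) = 0xA0FBDC
s_4 = Round(s_3, k_3) = 0xDE8E48
s_5 = Round(s_4, k_4) = 0x2F5E52
s_6 = Round(s_5, k_5) = 0x2454C1
s_7 = Round(s_6, k_6) = 0xFF8A71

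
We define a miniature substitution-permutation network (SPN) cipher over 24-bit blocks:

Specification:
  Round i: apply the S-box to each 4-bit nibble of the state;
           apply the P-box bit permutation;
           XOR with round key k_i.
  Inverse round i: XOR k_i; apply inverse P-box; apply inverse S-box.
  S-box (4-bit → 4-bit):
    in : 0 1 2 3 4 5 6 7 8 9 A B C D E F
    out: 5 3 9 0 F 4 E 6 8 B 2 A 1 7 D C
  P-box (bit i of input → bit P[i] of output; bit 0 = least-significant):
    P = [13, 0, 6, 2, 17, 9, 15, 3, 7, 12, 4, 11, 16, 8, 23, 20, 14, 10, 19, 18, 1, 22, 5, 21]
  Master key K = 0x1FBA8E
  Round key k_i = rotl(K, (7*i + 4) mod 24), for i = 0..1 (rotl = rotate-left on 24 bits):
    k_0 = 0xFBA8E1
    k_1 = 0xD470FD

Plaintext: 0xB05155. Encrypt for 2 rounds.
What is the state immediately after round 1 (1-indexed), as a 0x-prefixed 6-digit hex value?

s_0 = plaintext = 0xB05155
s_1 = Round(s_0, k_0) = 0x137821
s_2 = Round(s_1, k_1) = 0x1659F6

0x137821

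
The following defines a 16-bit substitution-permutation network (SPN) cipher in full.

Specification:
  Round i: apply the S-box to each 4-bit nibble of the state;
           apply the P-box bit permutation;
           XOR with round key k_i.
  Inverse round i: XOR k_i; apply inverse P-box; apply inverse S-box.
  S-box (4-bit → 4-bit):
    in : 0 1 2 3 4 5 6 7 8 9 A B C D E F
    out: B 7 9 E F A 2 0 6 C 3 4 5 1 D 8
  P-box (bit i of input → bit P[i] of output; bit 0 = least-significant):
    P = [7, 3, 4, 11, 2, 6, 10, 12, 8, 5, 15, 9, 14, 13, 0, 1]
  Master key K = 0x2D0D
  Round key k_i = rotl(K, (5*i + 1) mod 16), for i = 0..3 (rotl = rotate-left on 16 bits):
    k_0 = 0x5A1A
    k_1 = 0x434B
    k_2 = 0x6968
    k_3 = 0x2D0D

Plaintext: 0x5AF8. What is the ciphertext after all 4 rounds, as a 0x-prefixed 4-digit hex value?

0x64DE

s_0 = plaintext = 0x5AF8
s_1 = Round(s_0, k_0) = 0x6B20
s_2 = Round(s_1, k_1) = 0xFBC7
s_3 = Round(s_2, k_2) = 0xED6E
s_4 = Round(s_3, k_3) = 0x64DE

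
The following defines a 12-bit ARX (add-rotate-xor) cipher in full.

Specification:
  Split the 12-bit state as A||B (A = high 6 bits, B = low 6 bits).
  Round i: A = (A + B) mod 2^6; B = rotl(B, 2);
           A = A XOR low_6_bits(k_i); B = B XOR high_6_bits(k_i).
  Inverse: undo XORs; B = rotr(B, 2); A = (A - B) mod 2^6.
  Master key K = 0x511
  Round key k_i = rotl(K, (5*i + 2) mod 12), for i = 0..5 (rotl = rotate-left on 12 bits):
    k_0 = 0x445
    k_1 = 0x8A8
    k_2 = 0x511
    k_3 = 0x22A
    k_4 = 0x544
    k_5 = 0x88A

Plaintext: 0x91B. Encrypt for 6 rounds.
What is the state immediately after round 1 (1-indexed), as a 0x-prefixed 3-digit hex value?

s_0 = plaintext = 0x91B
s_1 = Round(s_0, k_0) = 0xEBC
s_2 = Round(s_1, k_1) = 0x791
s_3 = Round(s_2, k_2) = 0xF91
s_4 = Round(s_3, k_3) = 0x94D
s_5 = Round(s_4, k_4) = 0xDA1
s_6 = Round(s_5, k_5) = 0x764

0xEBC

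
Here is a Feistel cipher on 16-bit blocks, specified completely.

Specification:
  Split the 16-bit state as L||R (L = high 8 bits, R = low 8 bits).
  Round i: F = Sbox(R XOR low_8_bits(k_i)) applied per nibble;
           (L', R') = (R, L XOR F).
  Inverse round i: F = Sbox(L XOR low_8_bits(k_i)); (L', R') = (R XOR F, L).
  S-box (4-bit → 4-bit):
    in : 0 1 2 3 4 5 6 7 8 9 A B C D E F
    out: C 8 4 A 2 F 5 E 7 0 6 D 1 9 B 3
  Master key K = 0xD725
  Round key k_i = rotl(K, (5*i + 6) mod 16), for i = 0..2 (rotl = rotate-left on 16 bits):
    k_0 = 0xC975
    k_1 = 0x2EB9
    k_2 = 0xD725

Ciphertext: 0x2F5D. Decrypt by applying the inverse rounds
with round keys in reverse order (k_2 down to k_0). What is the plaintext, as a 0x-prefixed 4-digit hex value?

s_0 = ciphertext = 0x2F5D
s_1 = InvRound(s_0, k_2) = 0x9B2F
s_2 = InvRound(s_1, k_1) = 0x6B9B
s_3 = InvRound(s_2, k_0) = 0x106B

0x106B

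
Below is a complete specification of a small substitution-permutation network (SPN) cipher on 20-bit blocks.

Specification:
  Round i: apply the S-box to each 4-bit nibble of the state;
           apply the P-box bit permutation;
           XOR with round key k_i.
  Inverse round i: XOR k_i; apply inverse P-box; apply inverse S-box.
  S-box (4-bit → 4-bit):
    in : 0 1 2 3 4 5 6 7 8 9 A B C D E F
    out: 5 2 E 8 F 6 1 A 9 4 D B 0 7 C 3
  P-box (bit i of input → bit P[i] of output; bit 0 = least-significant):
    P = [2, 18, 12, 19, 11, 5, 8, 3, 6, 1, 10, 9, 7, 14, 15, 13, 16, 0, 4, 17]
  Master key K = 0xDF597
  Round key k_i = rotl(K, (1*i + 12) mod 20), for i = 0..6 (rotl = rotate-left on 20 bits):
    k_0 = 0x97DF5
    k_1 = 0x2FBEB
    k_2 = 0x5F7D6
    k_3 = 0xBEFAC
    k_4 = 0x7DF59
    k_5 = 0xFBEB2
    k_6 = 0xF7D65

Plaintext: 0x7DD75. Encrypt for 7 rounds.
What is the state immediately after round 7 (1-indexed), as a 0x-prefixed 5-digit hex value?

s_0 = plaintext = 0x7DD75
s_1 = Round(s_0, k_0) = 0xFA91E
s_2 = Round(s_1, k_1) = 0xB4F4A
s_3 = Round(s_2, k_2) = 0xE0E39
s_4 = Round(s_3, k_3) = 0x97934
s_5 = Round(s_4, k_4) = 0xBAB45
s_6 = Round(s_5, k_5) = 0x80559
s_7 = Round(s_6, k_6) = 0xCE8C7

0xCE8C7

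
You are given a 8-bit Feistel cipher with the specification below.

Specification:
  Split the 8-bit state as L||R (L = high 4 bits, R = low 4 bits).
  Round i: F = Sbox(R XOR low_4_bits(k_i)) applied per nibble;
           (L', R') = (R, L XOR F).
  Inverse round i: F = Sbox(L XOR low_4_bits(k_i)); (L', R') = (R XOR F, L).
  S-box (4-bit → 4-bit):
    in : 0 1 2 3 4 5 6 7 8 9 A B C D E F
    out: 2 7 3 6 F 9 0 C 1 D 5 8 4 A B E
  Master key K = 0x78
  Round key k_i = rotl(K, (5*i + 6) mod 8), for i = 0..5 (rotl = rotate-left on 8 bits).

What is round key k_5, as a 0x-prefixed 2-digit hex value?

0x3C

K = 0x78
k_0 = rotl(K, (5*0+6) mod 8) = rotl(K, 6) = 0x1E
k_1 = rotl(K, (5*1+6) mod 8) = rotl(K, 3) = 0xC3
k_2 = rotl(K, (5*2+6) mod 8) = rotl(K, 0) = 0x78
k_3 = rotl(K, (5*3+6) mod 8) = rotl(K, 5) = 0x0F
k_4 = rotl(K, (5*4+6) mod 8) = rotl(K, 2) = 0xE1
k_5 = rotl(K, (5*5+6) mod 8) = rotl(K, 7) = 0x3C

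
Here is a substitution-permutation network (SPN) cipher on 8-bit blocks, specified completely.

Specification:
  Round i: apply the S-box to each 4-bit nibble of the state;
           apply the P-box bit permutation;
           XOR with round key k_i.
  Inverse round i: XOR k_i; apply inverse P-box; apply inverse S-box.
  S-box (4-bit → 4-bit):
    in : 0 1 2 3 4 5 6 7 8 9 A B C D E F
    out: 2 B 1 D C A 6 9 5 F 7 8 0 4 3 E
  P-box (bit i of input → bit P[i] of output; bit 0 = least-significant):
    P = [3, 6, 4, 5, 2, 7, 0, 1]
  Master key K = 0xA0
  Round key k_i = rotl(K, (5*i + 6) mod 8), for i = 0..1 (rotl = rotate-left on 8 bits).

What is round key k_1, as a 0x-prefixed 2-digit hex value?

0x05

K = 0xA0
k_0 = rotl(K, (5*0+6) mod 8) = rotl(K, 6) = 0x28
k_1 = rotl(K, (5*1+6) mod 8) = rotl(K, 3) = 0x05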